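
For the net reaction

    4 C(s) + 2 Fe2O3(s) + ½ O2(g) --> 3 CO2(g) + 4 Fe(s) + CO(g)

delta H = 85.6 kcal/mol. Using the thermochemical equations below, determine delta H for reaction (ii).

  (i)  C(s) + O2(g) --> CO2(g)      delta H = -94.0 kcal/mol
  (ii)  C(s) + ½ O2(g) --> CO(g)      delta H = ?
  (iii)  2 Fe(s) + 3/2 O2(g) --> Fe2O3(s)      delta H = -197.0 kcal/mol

(i) × 3 (×3 to match 3 CO2(g) in the target): (3)·(-94.0) = -282.0 kcal/mol
(ii) as written (CO(g) already on the product side): contributes x
(iii) reversed and × 2 (Fe2O3(s) must end up as a reactant; scale by 2 for the 2 Fe2O3(s)): (-2)·(-197.0) = +394.0 kcal/mol
+85.6 = (-282.0) + (+394.0) + x
x = (+85.6 − (+112.0)) / (1) = -26.4 kcal/mol

delta H = -26.4 kcal/mol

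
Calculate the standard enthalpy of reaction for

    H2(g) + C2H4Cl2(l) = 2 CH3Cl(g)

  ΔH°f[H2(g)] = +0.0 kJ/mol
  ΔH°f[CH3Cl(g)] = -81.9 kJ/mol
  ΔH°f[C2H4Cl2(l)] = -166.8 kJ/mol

ΔH°rxn = Σ nΔHf°(products) − Σ nΔHf°(reactants).
Products: 2·(-81.9) = -163.8
Reactants: 1·(+0.0) + 1·(-166.8) = -166.8
ΔH° = (-163.8) − (-166.8) = 3.0 kJ/mol

ΔH° = 3.0 kJ/mol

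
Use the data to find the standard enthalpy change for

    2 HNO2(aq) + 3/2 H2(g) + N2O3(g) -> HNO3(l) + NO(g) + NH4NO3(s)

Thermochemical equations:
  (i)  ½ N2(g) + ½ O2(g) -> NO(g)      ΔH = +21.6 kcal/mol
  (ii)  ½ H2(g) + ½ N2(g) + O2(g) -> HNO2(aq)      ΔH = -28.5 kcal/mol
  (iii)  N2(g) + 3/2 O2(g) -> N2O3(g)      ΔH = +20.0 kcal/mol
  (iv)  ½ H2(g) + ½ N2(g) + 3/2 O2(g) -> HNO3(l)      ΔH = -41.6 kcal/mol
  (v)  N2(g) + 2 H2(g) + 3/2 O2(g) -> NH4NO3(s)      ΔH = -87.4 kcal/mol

ΔH = -70.4 kcal/mol

(i) as written: +21.6 kcal/mol
(ii) reversed and × 2: (-2)·(-28.5) = +57.0 kcal/mol
(iii) reversed: -20.0 kcal/mol
(iv) as written: -41.6 kcal/mol
(v) as written: -87.4 kcal/mol
Since enthalpy is a state function, ΔH = (+21.6) + (+57.0) + (-20.0) + (-41.6) + (-87.4) = -70.4 kcal/mol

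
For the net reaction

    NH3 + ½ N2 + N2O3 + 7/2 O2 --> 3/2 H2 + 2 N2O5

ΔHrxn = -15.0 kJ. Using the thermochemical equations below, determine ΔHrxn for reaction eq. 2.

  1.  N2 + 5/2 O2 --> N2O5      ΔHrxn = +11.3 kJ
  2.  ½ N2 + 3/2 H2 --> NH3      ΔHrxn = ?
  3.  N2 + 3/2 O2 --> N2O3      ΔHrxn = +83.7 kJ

eq. 1 × 2: (2)·(+11.3) = +22.6 kJ
eq. 2 reversed: contributes −x
eq. 3 reversed: -83.7 kJ
-15.0 = (+22.6) + (-83.7) − x
x = (-15.0 − (-61.1)) / (-1) = -46.1 kJ

ΔHrxn = -46.1 kJ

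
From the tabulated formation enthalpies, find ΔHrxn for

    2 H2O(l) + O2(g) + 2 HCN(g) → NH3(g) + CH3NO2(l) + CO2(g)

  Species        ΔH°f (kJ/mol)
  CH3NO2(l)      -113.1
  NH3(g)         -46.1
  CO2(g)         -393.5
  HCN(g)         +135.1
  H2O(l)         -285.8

ΔHrxn = -251.3 kJ/mol

Products: 1·(-46.1) + 1·(-113.1) + 1·(-393.5) = -552.7
Reactants: 2·(-285.8) + 1·(+0.0) + 2·(+135.1) = -301.4
ΔHrxn = (-552.7) − (-301.4) = -251.3 kJ/mol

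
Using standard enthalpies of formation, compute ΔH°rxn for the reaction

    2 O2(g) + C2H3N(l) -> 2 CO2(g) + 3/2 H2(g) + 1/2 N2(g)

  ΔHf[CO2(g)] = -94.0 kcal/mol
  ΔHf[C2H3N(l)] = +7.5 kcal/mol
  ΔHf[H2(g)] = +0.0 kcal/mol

Products: 2·(-94.0) + 3/2·(+0.0) + 1/2·(+0.0) = -188.0
Reactants: 2·(+0.0) + 1·(+7.5) = +7.5
ΔH°rxn = (-188.0) − (+7.5) = -195.5 kcal/mol

ΔH°rxn = -195.5 kcal/mol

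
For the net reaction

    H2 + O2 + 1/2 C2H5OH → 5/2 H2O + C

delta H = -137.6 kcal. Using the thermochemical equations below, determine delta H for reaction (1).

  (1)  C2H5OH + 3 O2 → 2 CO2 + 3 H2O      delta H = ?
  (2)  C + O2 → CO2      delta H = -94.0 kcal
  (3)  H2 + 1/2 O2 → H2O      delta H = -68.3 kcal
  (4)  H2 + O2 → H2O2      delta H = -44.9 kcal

(1) × 1/2: contributes 1/2·x
(2) reversed: +94.0 kcal
(3) as written: -68.3 kcal
(4): not needed.
-137.6 = (+94.0) + (-68.3) + 1/2·x
x = (-137.6 − (+25.7)) / (1/2) = -326.6 kcal

delta H = -326.6 kcal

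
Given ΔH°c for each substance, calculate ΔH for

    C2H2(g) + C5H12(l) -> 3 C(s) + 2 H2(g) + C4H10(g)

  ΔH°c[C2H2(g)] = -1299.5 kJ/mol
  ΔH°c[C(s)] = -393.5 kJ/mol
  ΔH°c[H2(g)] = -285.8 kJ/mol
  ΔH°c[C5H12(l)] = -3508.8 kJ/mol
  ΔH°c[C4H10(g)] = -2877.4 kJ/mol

With combustion enthalpies, reactants minus products:
= [1·(-1299.5) + 1·(-3508.8)] − [3·(-393.5) + 2·(-285.8) + 1·(-2877.4)]
= -178.8 kJ/mol

ΔH = -178.8 kJ/mol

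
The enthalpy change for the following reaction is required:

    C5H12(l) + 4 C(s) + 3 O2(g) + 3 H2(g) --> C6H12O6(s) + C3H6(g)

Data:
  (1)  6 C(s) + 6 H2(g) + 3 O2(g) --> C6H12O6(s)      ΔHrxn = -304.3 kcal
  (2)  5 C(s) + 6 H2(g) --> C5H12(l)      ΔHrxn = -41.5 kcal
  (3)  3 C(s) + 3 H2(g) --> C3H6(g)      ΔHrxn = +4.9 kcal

(1) as written: -304.3 kcal
(2) reversed: +41.5 kcal
(3) as written: +4.9 kcal
Since enthalpy is a state function, ΔHrxn = (-304.3) + (+41.5) + (+4.9) = -257.9 kcal

ΔHrxn = -257.9 kcal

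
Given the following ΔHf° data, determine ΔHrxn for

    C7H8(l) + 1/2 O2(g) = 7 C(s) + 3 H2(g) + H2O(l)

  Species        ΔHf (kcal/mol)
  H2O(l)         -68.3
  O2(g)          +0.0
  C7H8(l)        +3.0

Products: 7·(+0.0) + 3·(+0.0) + 1·(-68.3) = -68.3
Reactants: 1·(+3.0) + 1/2·(+0.0) = +3.0
ΔHrxn = (-68.3) − (+3.0) = -71.3 kcal/mol

ΔHrxn = -71.3 kcal/mol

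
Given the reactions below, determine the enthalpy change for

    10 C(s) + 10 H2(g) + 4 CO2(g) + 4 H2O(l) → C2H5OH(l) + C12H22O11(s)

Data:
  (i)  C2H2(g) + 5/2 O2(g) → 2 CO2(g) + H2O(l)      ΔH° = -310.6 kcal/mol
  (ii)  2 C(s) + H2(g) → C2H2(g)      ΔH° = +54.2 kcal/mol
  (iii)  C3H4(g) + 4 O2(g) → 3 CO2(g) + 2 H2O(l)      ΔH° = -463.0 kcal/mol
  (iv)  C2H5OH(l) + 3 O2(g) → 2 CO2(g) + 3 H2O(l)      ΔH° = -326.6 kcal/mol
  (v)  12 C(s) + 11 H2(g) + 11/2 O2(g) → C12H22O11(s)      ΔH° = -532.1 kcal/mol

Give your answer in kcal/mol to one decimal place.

ΔH° = 50.9 kcal/mol

(i) reversed: +310.6 kcal/mol
(ii) reversed: -54.2 kcal/mol
(iii): not needed (C3H4(g) appears nowhere else).
(iv) reversed (C2H5OH(l) must end up as a product): +326.6 kcal/mol
(v) as written (C12H22O11(s) already on the product side): -532.1 kcal/mol
ΔH° = (-1)·(-310.6) + (-1)·(+54.2) + (-1)·(-326.6) + (1)·(-532.1) = 50.9 kcal/mol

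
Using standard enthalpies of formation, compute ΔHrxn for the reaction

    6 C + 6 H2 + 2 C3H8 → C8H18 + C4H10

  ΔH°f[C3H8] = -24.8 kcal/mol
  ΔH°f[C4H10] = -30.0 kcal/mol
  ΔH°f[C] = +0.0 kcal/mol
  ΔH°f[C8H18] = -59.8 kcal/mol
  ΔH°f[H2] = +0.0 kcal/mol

ΔHrxn = -40.2 kcal/mol

Products: 1·(-59.8) + 1·(-30.0) = -89.8
Reactants: 6·(+0.0) + 6·(+0.0) + 2·(-24.8) = -49.6
ΔHrxn = (-89.8) − (-49.6) = -40.2 kcal/mol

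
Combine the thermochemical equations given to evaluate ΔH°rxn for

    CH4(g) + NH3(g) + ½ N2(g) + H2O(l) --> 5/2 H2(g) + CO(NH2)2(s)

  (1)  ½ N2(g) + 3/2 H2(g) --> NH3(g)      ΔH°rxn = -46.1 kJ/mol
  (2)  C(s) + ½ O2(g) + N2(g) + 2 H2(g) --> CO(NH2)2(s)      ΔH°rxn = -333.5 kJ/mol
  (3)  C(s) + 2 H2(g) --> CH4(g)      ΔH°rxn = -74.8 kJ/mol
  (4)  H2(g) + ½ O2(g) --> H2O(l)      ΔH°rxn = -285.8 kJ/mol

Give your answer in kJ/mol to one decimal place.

(1) reversed (NH3(g) must end up as a reactant): +46.1 kJ/mol
(2) as written (CO(NH2)2(s) already on the product side): -333.5 kJ/mol
(3) reversed (CH4(g) must end up as a reactant): +74.8 kJ/mol
(4) reversed (reverse to put H2O(l) on the reactant side): +285.8 kJ/mol
By Hess's law, ΔH°rxn = (+46.1) + (-333.5) + (+74.8) + (+285.8) = 73.2 kJ/mol

ΔH°rxn = 73.2 kJ/mol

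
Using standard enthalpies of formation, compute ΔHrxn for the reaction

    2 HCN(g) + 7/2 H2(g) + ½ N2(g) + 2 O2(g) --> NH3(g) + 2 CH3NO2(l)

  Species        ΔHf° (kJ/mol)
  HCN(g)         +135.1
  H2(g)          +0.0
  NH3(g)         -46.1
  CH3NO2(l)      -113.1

ΔHrxn = -542.5 kJ/mol

Products: 1·(-46.1) + 2·(-113.1) = -272.3
Reactants: 2·(+135.1) + 7/2·(+0.0) + 1/2·(+0.0) + 2·(+0.0) = +270.2
ΔHrxn = (-272.3) − (+270.2) = -542.5 kJ/mol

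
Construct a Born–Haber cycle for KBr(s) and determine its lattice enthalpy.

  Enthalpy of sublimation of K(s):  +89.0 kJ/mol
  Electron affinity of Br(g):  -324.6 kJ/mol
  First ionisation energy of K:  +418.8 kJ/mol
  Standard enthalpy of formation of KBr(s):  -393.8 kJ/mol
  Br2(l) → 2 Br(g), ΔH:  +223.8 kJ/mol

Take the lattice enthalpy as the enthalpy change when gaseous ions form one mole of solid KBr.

U = -688.9 kJ/mol

ΔHf° = 1·ΔHsub + 1·(ΣIE) + 1/2·D(Br2) + 1·EA + U
-393.8 = 1·(+89.0) + 1·(+418.8) + 1/2·(+223.8) + 1·(-324.6) + U
U = -393.8 − (+295.1) = -688.9 kJ/mol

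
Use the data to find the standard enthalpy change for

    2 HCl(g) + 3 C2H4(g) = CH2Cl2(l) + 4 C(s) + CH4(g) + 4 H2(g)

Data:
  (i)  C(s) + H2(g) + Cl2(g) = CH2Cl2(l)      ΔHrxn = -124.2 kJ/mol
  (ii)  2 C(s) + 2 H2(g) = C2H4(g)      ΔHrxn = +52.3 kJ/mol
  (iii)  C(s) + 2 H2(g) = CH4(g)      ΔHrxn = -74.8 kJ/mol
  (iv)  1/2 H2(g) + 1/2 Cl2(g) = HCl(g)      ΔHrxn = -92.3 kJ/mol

(i) as written: -124.2 kJ/mol
(ii) reversed and × 3: (-3)·(+52.3) = -156.9 kJ/mol
(iii) as written: -74.8 kJ/mol
(iv) reversed and × 2: (-2)·(-92.3) = +184.6 kJ/mol
ΔHrxn = (-124.2) + (-156.9) + (-74.8) + (+184.6) = -171.3 kJ/mol

ΔHrxn = -171.3 kJ/mol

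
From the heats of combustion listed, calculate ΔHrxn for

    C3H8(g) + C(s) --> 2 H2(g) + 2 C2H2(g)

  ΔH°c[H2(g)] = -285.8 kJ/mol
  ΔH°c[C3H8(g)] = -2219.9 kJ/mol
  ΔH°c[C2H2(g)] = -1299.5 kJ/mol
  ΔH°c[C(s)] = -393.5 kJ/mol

Using ΔH = Σ nΔHc°(reactants) − Σ nΔHc°(products):
= [1·(-2219.9) + 1·(-393.5)] − [2·(-285.8) + 2·(-1299.5)]
= 557.2 kJ/mol

ΔHrxn = 557.2 kJ/mol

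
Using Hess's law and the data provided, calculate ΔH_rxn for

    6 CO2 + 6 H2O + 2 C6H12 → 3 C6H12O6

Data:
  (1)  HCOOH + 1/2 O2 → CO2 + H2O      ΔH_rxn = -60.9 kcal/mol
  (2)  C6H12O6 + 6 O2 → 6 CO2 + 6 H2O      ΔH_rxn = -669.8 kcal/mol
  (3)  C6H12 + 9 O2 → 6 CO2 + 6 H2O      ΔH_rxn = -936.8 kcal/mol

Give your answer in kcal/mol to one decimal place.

(1): not needed (HCOOH appears nowhere else).
(2) reversed and × 3 (reverse to put C6H12O6 on the product side; ×3 to match 3 C6H12O6 in the target): (-3)·(-669.8) = +2009.4 kcal/mol
(3) × 2 (scale by 2 for the 2 C6H12): (2)·(-936.8) = -1873.6 kcal/mol
ΔH_rxn = (+2009.4) + (-1873.6) = 135.8 kcal/mol

ΔH_rxn = 135.8 kcal/mol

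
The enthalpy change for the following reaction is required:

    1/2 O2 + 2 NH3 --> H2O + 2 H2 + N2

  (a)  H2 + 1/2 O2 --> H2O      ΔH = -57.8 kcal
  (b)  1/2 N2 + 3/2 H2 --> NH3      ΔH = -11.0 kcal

(a) as written (H2O already on the product side): -57.8 kcal
(b) reversed and × 2 (NH3 must end up as a reactant; ×2 to match 2 NH3 in the target): (-2)·(-11.0) = +22.0 kcal
By Hess's law, ΔH = (1)·(-57.8) + (-2)·(-11.0) = -35.8 kcal

ΔH = -35.8 kcal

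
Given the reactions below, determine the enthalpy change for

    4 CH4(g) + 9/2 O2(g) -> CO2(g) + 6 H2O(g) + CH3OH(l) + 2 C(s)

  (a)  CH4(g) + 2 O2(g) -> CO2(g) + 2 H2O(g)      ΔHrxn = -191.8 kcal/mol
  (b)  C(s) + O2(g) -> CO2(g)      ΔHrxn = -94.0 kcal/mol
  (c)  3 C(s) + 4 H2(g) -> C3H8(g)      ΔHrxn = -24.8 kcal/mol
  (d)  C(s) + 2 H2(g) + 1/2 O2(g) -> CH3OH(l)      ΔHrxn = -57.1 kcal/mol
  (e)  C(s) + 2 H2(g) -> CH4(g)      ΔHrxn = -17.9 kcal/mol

ΔHrxn = -426.6 kcal/mol

(a) × 3: (3)·(-191.8) = -575.4 kcal/mol
(b) reversed and × 2: (-2)·(-94.0) = +188.0 kcal/mol
(c): not needed.
(d) as written: -57.1 kcal/mol
(e) reversed: +17.9 kcal/mol
Since enthalpy is a state function, ΔHrxn = (3)·(-191.8) + (-2)·(-94.0) + (1)·(-57.1) + (-1)·(-17.9) = -426.6 kcal/mol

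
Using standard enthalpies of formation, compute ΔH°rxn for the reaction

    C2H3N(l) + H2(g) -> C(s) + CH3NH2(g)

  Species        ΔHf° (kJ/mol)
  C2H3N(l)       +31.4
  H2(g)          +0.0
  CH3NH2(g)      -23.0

Products: 1·(+0.0) + 1·(-23.0) = -23.0
Reactants: 1·(+31.4) + 1·(+0.0) = +31.4
ΔH°rxn = (-23.0) − (+31.4) = -54.4 kJ/mol

ΔH°rxn = -54.4 kJ/mol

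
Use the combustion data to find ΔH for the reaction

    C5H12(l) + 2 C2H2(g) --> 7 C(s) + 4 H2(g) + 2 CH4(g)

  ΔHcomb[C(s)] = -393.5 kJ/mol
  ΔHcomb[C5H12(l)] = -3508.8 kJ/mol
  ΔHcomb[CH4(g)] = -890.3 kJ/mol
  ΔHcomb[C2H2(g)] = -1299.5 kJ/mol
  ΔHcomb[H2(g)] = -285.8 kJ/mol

Using ΔH = Σ nΔHc°(reactants) − Σ nΔHc°(products):
= [1·(-3508.8) + 2·(-1299.5)] − [7·(-393.5) + 4·(-285.8) + 2·(-890.3)]
= -429.5 kJ/mol

ΔH = -429.5 kJ/mol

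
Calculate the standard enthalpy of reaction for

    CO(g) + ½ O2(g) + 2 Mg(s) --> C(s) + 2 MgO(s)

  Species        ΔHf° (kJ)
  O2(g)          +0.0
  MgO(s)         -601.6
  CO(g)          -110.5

ΔH_rxn = -1092.7 kJ

ΔH°rxn = Σ nΔHf°(products) − Σ nΔHf°(reactants).
Products: 1·(+0.0) + 2·(-601.6) = -1203.2
Reactants: 1·(-110.5) + 1/2·(+0.0) + 2·(+0.0) = -110.5
ΔH_rxn = (-1203.2) − (-110.5) = -1092.7 kJ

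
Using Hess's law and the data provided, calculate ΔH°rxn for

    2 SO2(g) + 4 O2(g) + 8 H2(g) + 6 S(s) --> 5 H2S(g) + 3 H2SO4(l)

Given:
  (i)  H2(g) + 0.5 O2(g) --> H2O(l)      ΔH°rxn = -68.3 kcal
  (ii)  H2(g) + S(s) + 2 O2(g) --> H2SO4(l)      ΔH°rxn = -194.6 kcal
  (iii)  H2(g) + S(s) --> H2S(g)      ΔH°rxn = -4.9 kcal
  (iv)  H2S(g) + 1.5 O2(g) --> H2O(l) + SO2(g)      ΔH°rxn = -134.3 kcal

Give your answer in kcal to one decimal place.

(i) × 2: (2)·(-68.3) = -136.6 kcal
(ii) × 3 (scale by 3 for the 3 H2SO4(l)): (3)·(-194.6) = -583.8 kcal
(iii) × 3: (3)·(-4.9) = -14.7 kcal
(iv) reversed and × 2 (reverse to put SO2(g) on the reactant side; scale by 2 for the 2 SO2(g)): (-2)·(-134.3) = +268.6 kcal
ΔH°rxn = (2)·(-68.3) + (3)·(-194.6) + (3)·(-4.9) + (-2)·(-134.3) = -466.5 kcal

ΔH°rxn = -466.5 kcal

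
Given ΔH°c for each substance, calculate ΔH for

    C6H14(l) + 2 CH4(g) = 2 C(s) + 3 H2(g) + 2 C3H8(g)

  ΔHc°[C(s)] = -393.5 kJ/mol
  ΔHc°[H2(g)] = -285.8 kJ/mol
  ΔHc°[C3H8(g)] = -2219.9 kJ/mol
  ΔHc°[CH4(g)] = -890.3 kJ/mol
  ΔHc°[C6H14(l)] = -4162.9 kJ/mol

Using ΔH = Σ nΔHc°(reactants) − Σ nΔHc°(products):
= [1·(-4162.9) + 2·(-890.3)] − [2·(-393.5) + 3·(-285.8) + 2·(-2219.9)]
= 140.7 kJ/mol

ΔH = 140.7 kJ/mol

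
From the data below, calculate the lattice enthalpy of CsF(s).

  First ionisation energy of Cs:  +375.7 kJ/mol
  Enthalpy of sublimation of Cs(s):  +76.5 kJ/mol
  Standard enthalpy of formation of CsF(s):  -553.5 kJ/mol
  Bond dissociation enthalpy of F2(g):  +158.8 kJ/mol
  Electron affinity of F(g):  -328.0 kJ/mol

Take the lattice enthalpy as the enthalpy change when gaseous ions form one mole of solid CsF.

ΔHf° = 1·ΔHsub + 1·(ΣIE) + 1/2·D(F2) + 1·EA + U
-553.5 = 1·(+76.5) + 1·(+375.7) + 1/2·(+158.8) + 1·(-328.0) + U
U = -553.5 − (+203.6) = -757.1 kJ/mol

U = -757.1 kJ/mol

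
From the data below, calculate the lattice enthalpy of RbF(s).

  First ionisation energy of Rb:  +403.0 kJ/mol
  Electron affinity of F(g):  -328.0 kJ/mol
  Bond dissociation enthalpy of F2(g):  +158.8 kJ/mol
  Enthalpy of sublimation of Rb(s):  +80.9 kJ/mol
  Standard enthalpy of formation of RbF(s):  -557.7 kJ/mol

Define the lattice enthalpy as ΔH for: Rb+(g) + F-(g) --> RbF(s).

U = -793.0 kJ/mol

ΔHf° = 1·ΔHsub + 1·(ΣIE) + 1/2·D(F2) + 1·EA + U
-557.7 = 1·(+80.9) + 1·(+403.0) + 1/2·(+158.8) + 1·(-328.0) + U
U = -557.7 − (+235.3) = -793.0 kJ/mol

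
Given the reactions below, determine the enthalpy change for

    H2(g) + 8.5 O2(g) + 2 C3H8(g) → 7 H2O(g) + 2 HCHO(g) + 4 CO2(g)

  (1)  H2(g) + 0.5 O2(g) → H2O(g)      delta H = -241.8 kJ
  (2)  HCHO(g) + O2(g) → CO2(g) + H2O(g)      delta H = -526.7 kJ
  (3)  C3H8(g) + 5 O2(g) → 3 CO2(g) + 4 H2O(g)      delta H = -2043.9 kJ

delta H = -3276.2 kJ

(1) as written (H2(g) already on the reactant side): -241.8 kJ
(2) reversed and × 2 (reverse to put HCHO(g) on the product side; scale by 2 for the 2 HCHO(g)): (-2)·(-526.7) = +1053.4 kJ
(3) × 2 (scale by 2 for the 2 C3H8(g)): (2)·(-2043.9) = -4087.8 kJ
Combining the equations, delta H = (1)·(-241.8) + (-2)·(-526.7) + (2)·(-2043.9) = -3276.2 kJ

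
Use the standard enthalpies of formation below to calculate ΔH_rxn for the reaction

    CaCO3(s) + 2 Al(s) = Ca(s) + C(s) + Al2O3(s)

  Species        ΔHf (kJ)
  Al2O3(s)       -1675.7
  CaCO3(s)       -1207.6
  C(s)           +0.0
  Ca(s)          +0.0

ΔH_rxn = -468.1 kJ

Products: 1·(+0.0) + 1·(+0.0) + 1·(-1675.7) = -1675.7
Reactants: 1·(-1207.6) + 2·(+0.0) = -1207.6
ΔH_rxn = (-1675.7) − (-1207.6) = -468.1 kJ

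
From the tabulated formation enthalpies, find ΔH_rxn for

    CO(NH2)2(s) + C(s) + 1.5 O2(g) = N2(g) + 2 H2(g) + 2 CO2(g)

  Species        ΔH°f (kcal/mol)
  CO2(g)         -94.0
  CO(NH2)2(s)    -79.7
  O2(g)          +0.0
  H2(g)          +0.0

Products: 1·(+0.0) + 2·(+0.0) + 2·(-94.0) = -188.0
Reactants: 1·(-79.7) + 1·(+0.0) + 3/2·(+0.0) = -79.7
ΔH_rxn = (-188.0) − (-79.7) = -108.3 kcal/mol

ΔH_rxn = -108.3 kcal/mol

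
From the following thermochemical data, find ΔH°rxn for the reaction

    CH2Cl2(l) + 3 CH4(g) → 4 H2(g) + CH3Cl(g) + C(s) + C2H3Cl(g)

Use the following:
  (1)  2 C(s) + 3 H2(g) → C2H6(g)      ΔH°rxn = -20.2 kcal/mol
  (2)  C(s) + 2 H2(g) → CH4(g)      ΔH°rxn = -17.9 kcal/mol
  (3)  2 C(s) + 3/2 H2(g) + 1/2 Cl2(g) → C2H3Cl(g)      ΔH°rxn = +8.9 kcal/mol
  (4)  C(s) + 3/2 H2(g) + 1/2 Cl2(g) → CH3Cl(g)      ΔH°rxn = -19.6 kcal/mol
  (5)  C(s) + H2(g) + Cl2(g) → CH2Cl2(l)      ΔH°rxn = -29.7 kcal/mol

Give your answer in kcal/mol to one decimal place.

ΔH°rxn = 72.7 kcal/mol

(1): not needed.
(2) reversed and × 3: (-3)·(-17.9) = +53.7 kcal/mol
(3) as written: +8.9 kcal/mol
(4) as written: -19.6 kcal/mol
(5) reversed: +29.7 kcal/mol
Combining the equations, ΔH°rxn = (-3)·(-17.9) + (1)·(+8.9) + (1)·(-19.6) + (-1)·(-29.7) = 72.7 kcal/mol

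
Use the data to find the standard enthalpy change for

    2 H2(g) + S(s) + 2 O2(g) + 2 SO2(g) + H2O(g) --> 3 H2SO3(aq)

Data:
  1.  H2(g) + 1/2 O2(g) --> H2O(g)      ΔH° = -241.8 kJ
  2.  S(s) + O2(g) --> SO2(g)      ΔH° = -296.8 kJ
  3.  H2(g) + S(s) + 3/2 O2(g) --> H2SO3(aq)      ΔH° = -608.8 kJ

eq. 1 reversed (H2O(g) must end up as a reactant): +241.8 kJ
eq. 2 reversed and × 2 (SO2(g) must end up as a reactant; scale by 2 for the 2 SO2(g)): (-2)·(-296.8) = +593.6 kJ
eq. 3 × 3 (×3 to match 3 H2SO3(aq) in the target): (3)·(-608.8) = -1826.4 kJ
Combining the equations, ΔH° = (-1)·(-241.8) + (-2)·(-296.8) + (3)·(-608.8) = -991.0 kJ

ΔH° = -991.0 kJ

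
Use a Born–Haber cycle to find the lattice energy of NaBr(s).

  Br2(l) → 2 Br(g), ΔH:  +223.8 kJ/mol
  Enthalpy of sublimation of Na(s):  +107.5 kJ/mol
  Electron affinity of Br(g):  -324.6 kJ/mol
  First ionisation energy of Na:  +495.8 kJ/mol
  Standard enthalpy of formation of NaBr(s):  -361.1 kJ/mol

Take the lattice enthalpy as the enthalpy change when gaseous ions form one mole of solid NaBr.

U = -751.7 kJ/mol

ΔHf° = 1·ΔHsub + 1·(ΣIE) + 1/2·D(Br2) + 1·EA + U
-361.1 = 1·(+107.5) + 1·(+495.8) + 1/2·(+223.8) + 1·(-324.6) + U
U = -361.1 − (+390.6) = -751.7 kJ/mol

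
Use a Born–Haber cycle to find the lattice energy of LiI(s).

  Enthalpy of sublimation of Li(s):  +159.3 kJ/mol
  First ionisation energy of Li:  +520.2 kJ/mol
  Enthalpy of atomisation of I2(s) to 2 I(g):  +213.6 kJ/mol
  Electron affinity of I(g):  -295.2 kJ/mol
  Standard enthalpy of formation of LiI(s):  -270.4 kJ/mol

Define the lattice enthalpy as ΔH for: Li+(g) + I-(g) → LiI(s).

ΔHf° = 1·ΔHsub + 1·(ΣIE) + 1/2·D(I2) + 1·EA + U
-270.4 = 1·(+159.3) + 1·(+520.2) + 1/2·(+213.6) + 1·(-295.2) + U
U = -270.4 − (+491.1) = -761.5 kJ/mol

U = -761.5 kJ/mol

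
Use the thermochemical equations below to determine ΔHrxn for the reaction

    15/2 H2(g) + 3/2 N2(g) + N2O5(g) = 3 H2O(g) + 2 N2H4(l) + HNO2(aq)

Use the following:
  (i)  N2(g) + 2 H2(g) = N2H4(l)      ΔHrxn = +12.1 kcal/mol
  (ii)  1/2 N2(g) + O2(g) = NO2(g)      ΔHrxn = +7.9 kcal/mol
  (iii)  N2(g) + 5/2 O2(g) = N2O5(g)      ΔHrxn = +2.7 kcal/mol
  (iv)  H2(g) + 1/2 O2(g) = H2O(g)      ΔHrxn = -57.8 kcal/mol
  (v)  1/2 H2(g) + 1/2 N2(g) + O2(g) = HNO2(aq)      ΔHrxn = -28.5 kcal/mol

(i) × 2: (2)·(+12.1) = +24.2 kcal/mol
(ii): not needed.
(iii) reversed: -2.7 kcal/mol
(iv) × 3: (3)·(-57.8) = -173.4 kcal/mol
(v) as written: -28.5 kcal/mol
ΔHrxn = (+24.2) + (-2.7) + (-173.4) + (-28.5) = -180.4 kcal/mol

ΔHrxn = -180.4 kcal/mol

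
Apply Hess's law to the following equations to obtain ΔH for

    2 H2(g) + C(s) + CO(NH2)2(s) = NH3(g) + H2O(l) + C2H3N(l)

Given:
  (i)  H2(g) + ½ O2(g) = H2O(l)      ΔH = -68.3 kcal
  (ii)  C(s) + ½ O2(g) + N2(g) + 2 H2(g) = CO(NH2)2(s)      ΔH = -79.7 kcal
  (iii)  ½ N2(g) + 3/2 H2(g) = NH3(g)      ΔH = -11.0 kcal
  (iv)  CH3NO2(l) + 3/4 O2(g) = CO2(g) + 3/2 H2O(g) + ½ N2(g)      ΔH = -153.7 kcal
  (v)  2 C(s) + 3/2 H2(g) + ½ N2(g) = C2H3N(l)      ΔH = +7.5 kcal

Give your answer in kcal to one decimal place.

ΔH = 7.9 kcal

(i) as written (H2O(l) already on the product side): -68.3 kcal
(ii) reversed (CO(NH2)2(s) must end up as a reactant): +79.7 kcal
(iii) as written (NH3(g) already on the product side): -11.0 kcal
(iv): not needed (CH3NO2(l) appears nowhere else).
(v) as written (C2H3N(l) already on the product side): +7.5 kcal
Combining the equations, ΔH = (-68.3) + (+79.7) + (-11.0) + (+7.5) = 7.9 kcal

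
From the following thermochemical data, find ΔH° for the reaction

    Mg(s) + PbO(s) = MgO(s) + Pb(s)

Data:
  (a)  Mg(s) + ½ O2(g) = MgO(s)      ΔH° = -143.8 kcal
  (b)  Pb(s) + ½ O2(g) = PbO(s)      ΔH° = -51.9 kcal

ΔH° = -91.9 kcal

(a) as written: -143.8 kcal
(b) reversed: +51.9 kcal
ΔH° = (-143.8) + (+51.9) = -91.9 kcal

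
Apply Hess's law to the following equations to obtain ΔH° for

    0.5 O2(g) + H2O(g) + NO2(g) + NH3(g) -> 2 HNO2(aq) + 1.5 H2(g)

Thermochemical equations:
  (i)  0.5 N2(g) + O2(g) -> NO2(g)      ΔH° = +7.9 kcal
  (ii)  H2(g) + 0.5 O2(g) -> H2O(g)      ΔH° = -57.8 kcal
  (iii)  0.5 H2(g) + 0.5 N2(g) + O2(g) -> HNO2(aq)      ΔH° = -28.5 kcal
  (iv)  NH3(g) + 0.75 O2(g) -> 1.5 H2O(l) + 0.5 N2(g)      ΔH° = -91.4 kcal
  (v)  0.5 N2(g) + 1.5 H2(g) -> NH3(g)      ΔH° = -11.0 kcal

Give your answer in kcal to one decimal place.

ΔH° = 3.9 kcal

(i) reversed (reverse to put NO2(g) on the reactant side): -7.9 kcal
(ii) reversed (reverse to put H2O(g) on the reactant side): +57.8 kcal
(iii) × 2 (scale by 2 for the 2 HNO2(aq)): (2)·(-28.5) = -57.0 kcal
(iv): not needed (H2O(l) appears nowhere else).
(v) reversed: +11.0 kcal
Since enthalpy is a state function, ΔH° = (-1)·(+7.9) + (-1)·(-57.8) + (2)·(-28.5) + (-1)·(-11.0) = 3.9 kcal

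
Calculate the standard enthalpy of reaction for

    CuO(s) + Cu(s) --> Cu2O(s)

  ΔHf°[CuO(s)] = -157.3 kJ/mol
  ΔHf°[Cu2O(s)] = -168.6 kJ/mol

ΔH°rxn = Σ nΔHf°(products) − Σ nΔHf°(reactants).
Products: 1·(-168.6) = -168.6
Reactants: 1·(-157.3) + 1·(+0.0) = -157.3
ΔH° = (-168.6) − (-157.3) = -11.3 kJ/mol

ΔH° = -11.3 kJ/mol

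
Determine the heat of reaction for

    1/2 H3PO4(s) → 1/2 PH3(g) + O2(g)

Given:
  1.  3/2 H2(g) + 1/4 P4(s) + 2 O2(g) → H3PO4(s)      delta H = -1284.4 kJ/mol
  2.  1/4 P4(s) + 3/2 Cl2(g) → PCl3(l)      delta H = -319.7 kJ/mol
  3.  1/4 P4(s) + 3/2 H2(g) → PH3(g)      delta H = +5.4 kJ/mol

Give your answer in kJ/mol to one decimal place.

delta H = 644.9 kJ/mol

eq. 1 reversed and × 1/2: (-1/2)·(-1284.4) = +642.2 kJ/mol
eq. 2: not needed.
eq. 3 × 1/2: (1/2)·(+5.4) = +2.7 kJ/mol
delta H = (-1/2)·(-1284.4) + (1/2)·(+5.4) = 644.9 kJ/mol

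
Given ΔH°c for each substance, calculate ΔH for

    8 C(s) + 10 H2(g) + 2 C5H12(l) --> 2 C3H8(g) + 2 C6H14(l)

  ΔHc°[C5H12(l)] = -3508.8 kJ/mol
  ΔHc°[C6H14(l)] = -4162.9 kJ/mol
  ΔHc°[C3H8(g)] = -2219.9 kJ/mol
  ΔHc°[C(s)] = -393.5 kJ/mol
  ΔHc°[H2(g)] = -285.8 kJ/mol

With combustion enthalpies, reactants minus products:
= [8·(-393.5) + 10·(-285.8) + 2·(-3508.8)] − [2·(-2219.9) + 2·(-4162.9)]
= -258.0 kJ/mol

ΔH = -258.0 kJ/mol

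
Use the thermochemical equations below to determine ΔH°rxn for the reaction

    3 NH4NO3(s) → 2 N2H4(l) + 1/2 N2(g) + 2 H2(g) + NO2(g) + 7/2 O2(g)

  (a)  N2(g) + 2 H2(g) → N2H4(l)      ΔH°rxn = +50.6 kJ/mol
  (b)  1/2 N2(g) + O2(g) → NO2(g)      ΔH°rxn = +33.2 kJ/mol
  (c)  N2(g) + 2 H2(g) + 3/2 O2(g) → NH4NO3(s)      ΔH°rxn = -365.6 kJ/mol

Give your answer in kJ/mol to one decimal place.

(a) × 2: (2)·(+50.6) = +101.2 kJ/mol
(b) as written: +33.2 kJ/mol
(c) reversed and × 3: (-3)·(-365.6) = +1096.8 kJ/mol
By Hess's law, ΔH°rxn = (+101.2) + (+33.2) + (+1096.8) = 1231.2 kJ/mol

ΔH°rxn = 1231.2 kJ/mol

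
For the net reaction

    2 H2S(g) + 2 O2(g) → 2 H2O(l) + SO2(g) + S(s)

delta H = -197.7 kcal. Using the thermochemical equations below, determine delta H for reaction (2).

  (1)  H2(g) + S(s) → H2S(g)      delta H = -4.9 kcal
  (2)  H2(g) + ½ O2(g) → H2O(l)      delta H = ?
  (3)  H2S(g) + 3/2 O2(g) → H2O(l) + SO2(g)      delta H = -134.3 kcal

delta H = -68.3 kcal

(1) reversed (reverse to put S(s) on the product side): +4.9 kcal
(2) as written: contributes x
(3) as written (SO2(g) already on the product side): -134.3 kcal
-197.7 = (+4.9) + (-134.3) + x
x = (-197.7 − (-129.4)) / (1) = -68.3 kcal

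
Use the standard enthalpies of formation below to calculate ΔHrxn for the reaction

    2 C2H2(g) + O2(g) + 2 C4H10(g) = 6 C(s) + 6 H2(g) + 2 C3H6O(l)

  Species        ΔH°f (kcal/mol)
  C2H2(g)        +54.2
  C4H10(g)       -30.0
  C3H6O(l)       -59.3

Products: 6·(+0.0) + 6·(+0.0) + 2·(-59.3) = -118.6
Reactants: 2·(+54.2) + 1·(+0.0) + 2·(-30.0) = +48.4
ΔHrxn = (-118.6) − (+48.4) = -167.0 kcal/mol

ΔHrxn = -167.0 kcal/mol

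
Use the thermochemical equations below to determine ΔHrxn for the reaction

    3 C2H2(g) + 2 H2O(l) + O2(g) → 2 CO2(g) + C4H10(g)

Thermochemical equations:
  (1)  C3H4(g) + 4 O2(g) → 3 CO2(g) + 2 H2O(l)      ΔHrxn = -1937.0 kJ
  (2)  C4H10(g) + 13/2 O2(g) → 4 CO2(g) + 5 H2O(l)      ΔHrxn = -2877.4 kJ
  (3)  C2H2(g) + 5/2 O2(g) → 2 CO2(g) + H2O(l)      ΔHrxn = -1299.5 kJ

(1): not needed (C3H4(g) appears nowhere else).
(2) reversed (C4H10(g) must end up as a product): +2877.4 kJ
(3) × 3 (scale by 3 for the 3 C2H2(g)): (3)·(-1299.5) = -3898.5 kJ
ΔHrxn = (-1)·(-2877.4) + (3)·(-1299.5) = -1021.1 kJ

ΔHrxn = -1021.1 kJ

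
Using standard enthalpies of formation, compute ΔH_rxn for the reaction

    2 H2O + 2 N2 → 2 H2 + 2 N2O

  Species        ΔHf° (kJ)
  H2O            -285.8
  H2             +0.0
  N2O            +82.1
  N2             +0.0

Products: 2·(+0.0) + 2·(+82.1) = +164.2
Reactants: 2·(-285.8) + 2·(+0.0) = -571.6
ΔH_rxn = (+164.2) − (-571.6) = 735.8 kJ

ΔH_rxn = 735.8 kJ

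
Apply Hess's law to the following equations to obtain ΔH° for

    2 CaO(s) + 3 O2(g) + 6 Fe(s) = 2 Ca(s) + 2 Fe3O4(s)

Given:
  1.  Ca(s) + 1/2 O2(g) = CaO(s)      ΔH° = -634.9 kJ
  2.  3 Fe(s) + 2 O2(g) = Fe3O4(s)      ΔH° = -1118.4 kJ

eq. 1 reversed and × 2: (-2)·(-634.9) = +1269.8 kJ
eq. 2 × 2: (2)·(-1118.4) = -2236.8 kJ
ΔH° = (+1269.8) + (-2236.8) = -967.0 kJ

ΔH° = -967.0 kJ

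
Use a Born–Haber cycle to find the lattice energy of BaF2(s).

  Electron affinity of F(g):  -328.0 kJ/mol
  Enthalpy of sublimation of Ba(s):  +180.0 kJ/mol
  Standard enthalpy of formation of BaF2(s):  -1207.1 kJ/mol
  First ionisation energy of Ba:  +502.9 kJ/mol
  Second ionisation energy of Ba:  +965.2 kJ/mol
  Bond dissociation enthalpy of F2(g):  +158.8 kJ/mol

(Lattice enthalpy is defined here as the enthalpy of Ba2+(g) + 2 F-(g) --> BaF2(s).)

ΔHf° = 1·ΔHsub + 1·(ΣIE) + 1·D(F2) + 2·EA + U
-1207.1 = 1·(+180.0) + 1·(+1468.1) + 1·(+158.8) + 2·(-328.0) + U
U = -1207.1 − (+1150.9) = -2358.0 kJ/mol

U = -2358.0 kJ/mol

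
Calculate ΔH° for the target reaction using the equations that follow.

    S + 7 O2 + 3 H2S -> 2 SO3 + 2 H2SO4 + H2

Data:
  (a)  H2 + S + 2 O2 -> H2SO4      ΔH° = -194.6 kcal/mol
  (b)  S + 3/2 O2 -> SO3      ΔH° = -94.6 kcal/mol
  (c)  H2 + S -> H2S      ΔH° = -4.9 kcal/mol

ΔH° = -563.7 kcal/mol

(a) × 2 (×2 to match 2 H2SO4 in the target): (2)·(-194.6) = -389.2 kcal/mol
(b) × 2 (scale by 2 for the 2 SO3): (2)·(-94.6) = -189.2 kcal/mol
(c) reversed and × 3 (reverse to put H2S on the reactant side; ×3 to match 3 H2S in the target): (-3)·(-4.9) = +14.7 kcal/mol
ΔH° = (-389.2) + (-189.2) + (+14.7) = -563.7 kcal/mol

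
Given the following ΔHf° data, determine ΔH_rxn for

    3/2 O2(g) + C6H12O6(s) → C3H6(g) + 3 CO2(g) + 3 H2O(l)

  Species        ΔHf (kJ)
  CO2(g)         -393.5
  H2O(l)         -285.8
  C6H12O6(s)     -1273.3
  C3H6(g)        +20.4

ΔH°rxn = Σ nΔHf°(products) − Σ nΔHf°(reactants).
Products: 1·(+20.4) + 3·(-393.5) + 3·(-285.8) = -2017.5
Reactants: 3/2·(+0.0) + 1·(-1273.3) = -1273.3
ΔH_rxn = (-2017.5) − (-1273.3) = -744.2 kJ

ΔH_rxn = -744.2 kJ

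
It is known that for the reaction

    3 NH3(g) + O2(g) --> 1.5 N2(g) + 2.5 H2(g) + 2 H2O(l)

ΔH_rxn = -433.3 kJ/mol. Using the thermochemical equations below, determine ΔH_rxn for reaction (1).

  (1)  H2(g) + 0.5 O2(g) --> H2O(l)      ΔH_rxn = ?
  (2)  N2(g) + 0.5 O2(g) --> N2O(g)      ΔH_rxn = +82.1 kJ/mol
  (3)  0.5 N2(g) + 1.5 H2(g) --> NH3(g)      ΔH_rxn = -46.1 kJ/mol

ΔH_rxn = -285.8 kJ/mol

(1) × 2: contributes 2·x
(2): not needed.
(3) reversed and × 3: (-3)·(-46.1) = +138.3 kJ/mol
-433.3 = (+138.3) + 2·x
x = (-433.3 − (+138.3)) / (2) = -285.8 kJ/mol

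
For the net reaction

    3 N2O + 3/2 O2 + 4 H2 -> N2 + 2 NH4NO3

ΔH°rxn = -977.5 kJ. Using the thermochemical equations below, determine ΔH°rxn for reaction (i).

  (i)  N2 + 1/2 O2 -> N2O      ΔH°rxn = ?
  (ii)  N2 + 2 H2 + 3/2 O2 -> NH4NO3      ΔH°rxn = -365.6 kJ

(i) reversed and × 3 (N2O must end up as a reactant; scale by 3 for the 3 N2O): contributes −3·x
(ii) × 2 (×2 to match 2 NH4NO3 in the target): (2)·(-365.6) = -731.2 kJ
-977.5 = (-731.2) − 3·x
x = (-977.5 − (-731.2)) / (-3) = 82.1 kJ

ΔH°rxn = 82.1 kJ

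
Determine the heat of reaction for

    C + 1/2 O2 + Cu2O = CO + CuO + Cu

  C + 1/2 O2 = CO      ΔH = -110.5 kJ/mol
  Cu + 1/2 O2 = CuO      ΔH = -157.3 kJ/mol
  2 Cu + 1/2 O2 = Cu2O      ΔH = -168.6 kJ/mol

equation 1 as written (CO already on the product side): -110.5 kJ/mol
equation 2 as written (CuO already on the product side): -157.3 kJ/mol
equation 3 reversed (Cu2O must end up as a reactant): +168.6 kJ/mol
ΔH = (1)·(-110.5) + (1)·(-157.3) + (-1)·(-168.6) = -99.2 kJ/mol

ΔH = -99.2 kJ/mol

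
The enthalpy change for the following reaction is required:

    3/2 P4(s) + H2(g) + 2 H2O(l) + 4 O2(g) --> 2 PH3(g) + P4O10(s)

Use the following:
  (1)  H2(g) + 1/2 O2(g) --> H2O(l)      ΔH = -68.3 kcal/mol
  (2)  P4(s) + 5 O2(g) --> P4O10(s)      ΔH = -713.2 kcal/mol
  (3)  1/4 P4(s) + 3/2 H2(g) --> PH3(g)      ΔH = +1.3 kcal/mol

ΔH = -574.0 kcal/mol

(1) reversed and × 2 (H2O(l) must end up as a reactant; ×2 to match 2 H2O(l) in the target): (-2)·(-68.3) = +136.6 kcal/mol
(2) as written (P4O10(s) already on the product side): -713.2 kcal/mol
(3) × 2 (scale by 2 for the 2 PH3(g)): (2)·(+1.3) = +2.6 kcal/mol
ΔH = (-2)·(-68.3) + (1)·(-713.2) + (2)·(+1.3) = -574.0 kcal/mol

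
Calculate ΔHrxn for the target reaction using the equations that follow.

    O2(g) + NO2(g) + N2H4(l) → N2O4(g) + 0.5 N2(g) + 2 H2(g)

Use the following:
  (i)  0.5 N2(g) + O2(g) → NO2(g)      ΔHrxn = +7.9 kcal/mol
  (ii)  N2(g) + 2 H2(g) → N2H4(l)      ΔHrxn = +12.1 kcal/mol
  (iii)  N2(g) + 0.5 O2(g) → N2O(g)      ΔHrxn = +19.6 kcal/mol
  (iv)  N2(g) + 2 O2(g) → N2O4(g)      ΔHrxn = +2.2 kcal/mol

ΔHrxn = -17.8 kcal/mol

(i) reversed: -7.9 kcal/mol
(ii) reversed: -12.1 kcal/mol
(iii): not needed.
(iv) as written: +2.2 kcal/mol
Summing the manipulated equations, ΔHrxn = (-7.9) + (-12.1) + (+2.2) = -17.8 kcal/mol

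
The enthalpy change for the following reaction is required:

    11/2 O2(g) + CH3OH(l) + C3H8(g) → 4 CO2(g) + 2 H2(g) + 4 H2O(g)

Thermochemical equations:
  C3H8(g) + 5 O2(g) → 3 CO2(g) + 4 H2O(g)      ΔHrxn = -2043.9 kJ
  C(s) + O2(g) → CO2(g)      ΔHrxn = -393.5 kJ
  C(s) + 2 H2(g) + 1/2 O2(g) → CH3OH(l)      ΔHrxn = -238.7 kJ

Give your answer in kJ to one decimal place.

equation 1 as written (C3H8(g) already on the reactant side): -2043.9 kJ
equation 2 as written: -393.5 kJ
equation 3 reversed (reverse to put CH3OH(l) on the reactant side): +238.7 kJ
ΔHrxn = (-2043.9) + (-393.5) + (+238.7) = -2198.7 kJ

ΔHrxn = -2198.7 kJ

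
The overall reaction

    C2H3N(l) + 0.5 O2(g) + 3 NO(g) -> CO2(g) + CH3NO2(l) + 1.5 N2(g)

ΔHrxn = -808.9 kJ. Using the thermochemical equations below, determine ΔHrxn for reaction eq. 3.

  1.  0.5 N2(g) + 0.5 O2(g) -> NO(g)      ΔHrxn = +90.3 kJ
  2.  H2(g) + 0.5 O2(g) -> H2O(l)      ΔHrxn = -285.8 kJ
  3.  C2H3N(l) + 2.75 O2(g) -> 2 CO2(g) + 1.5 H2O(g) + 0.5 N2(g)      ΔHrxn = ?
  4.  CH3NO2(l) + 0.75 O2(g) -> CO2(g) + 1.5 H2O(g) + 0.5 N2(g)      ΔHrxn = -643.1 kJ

eq. 1 reversed and × 3: (-3)·(+90.3) = -270.9 kJ
eq. 2: not needed.
eq. 3 as written: contributes x
eq. 4 reversed: +643.1 kJ
-808.9 = (-270.9) + (+643.1) + x
x = (-808.9 − (+372.2)) / (1) = -1181.1 kJ

ΔHrxn = -1181.1 kJ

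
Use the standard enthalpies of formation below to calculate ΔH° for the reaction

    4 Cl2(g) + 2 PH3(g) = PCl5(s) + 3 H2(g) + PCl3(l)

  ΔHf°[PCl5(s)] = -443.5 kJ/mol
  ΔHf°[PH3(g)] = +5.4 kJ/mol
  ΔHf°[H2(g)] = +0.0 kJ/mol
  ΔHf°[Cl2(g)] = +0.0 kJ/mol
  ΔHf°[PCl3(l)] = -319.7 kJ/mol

ΔH° = -774.0 kJ/mol

ΔH°rxn = Σ nΔHf°(products) − Σ nΔHf°(reactants).
Products: 1·(-443.5) + 3·(+0.0) + 1·(-319.7) = -763.2
Reactants: 4·(+0.0) + 2·(+5.4) = +10.8
ΔH° = (-763.2) − (+10.8) = -774.0 kJ/mol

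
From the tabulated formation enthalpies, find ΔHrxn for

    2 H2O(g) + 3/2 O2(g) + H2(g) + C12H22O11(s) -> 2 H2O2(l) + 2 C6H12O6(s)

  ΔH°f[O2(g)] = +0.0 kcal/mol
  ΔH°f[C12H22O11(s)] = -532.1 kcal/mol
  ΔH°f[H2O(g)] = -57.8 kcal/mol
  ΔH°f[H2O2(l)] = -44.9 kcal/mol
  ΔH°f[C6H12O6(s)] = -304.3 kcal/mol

ΔHrxn = -50.7 kcal/mol

Products: 2·(-44.9) + 2·(-304.3) = -698.4
Reactants: 2·(-57.8) + 3/2·(+0.0) + 1·(+0.0) + 1·(-532.1) = -647.7
ΔHrxn = (-698.4) − (-647.7) = -50.7 kcal/mol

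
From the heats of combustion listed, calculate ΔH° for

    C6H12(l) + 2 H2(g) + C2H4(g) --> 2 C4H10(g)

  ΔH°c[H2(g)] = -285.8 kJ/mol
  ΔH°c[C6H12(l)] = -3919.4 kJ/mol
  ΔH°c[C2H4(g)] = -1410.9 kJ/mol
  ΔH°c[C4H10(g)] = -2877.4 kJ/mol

With combustion enthalpies, reactants minus products:
= [1·(-3919.4) + 2·(-285.8) + 1·(-1410.9)] − [2·(-2877.4)]
= -147.1 kJ/mol

ΔH° = -147.1 kJ/mol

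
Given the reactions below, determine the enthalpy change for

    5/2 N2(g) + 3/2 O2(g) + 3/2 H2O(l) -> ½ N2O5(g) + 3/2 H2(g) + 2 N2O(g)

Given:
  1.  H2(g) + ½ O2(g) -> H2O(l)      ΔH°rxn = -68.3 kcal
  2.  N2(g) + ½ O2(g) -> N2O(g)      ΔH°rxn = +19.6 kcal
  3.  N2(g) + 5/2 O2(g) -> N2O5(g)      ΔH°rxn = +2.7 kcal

ΔH°rxn = 143.0 kcal

eq. 1 reversed and × 3/2 (H2O(l) must end up as a reactant; scale by 3/2 for the 3/2 H2O(l)): (-3/2)·(-68.3) = +102.45 kcal
eq. 2 × 2 (×2 to match 2 N2O(g) in the target): (2)·(+19.6) = +39.2 kcal
eq. 3 × 1/2 (scale by 1/2 for the 1/2 N2O5(g)): (1/2)·(+2.7) = +1.35 kcal
ΔH°rxn = (-3/2)·(-68.3) + (2)·(+19.6) + (1/2)·(+2.7) = 143.0 kcal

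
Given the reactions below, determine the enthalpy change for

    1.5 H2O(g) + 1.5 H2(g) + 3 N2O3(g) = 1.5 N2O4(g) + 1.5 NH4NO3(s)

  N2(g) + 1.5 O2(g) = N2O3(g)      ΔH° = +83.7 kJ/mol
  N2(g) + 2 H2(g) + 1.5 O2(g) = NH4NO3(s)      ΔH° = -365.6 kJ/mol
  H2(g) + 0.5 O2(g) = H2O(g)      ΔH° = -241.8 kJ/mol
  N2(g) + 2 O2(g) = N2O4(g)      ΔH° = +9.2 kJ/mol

equation 1 reversed and × 3: (-3)·(+83.7) = -251.1 kJ/mol
equation 2 × 3/2: (3/2)·(-365.6) = -548.4 kJ/mol
equation 3 reversed and × 3/2: (-3/2)·(-241.8) = +362.7 kJ/mol
equation 4 × 3/2: (3/2)·(+9.2) = +13.8 kJ/mol
ΔH° = (-251.1) + (-548.4) + (+362.7) + (+13.8) = -423.0 kJ/mol

ΔH° = -423.0 kJ/mol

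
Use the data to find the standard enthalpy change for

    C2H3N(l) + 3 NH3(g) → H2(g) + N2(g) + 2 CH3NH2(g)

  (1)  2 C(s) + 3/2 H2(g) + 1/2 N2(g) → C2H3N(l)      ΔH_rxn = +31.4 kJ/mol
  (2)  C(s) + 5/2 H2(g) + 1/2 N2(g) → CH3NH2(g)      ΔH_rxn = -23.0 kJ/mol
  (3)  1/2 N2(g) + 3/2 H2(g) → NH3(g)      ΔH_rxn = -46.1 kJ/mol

(1) reversed (reverse to put C2H3N(l) on the reactant side): -31.4 kJ/mol
(2) × 2 (scale by 2 for the 2 CH3NH2(g)): (2)·(-23.0) = -46.0 kJ/mol
(3) reversed and × 3 (NH3(g) must end up as a reactant; ×3 to match 3 NH3(g) in the target): (-3)·(-46.1) = +138.3 kJ/mol
ΔH_rxn = (-1)·(+31.4) + (2)·(-23.0) + (-3)·(-46.1) = 60.9 kJ/mol

ΔH_rxn = 60.9 kJ/mol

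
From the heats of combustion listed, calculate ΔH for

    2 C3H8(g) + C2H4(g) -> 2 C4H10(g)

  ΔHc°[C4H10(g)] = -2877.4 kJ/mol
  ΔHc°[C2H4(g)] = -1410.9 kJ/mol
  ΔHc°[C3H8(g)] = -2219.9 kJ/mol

With combustion enthalpies, reactants minus products:
= [2·(-2219.9) + 1·(-1410.9)] − [2·(-2877.4)]
= -95.9 kJ/mol

ΔH = -95.9 kJ/mol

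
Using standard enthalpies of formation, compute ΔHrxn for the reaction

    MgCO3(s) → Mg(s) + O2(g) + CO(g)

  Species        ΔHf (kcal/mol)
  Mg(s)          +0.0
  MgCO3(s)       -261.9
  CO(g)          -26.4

ΔHrxn = 235.5 kcal/mol

ΔH°rxn = Σ nΔHf°(products) − Σ nΔHf°(reactants).
Products: 1·(+0.0) + 1·(+0.0) + 1·(-26.4) = -26.4
Reactants: 1·(-261.9) = -261.9
ΔHrxn = (-26.4) − (-261.9) = 235.5 kcal/mol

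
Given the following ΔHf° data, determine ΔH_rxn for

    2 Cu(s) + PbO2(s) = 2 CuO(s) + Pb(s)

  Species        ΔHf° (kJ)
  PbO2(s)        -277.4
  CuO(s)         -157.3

Products: 2·(-157.3) + 1·(+0.0) = -314.6
Reactants: 2·(+0.0) + 1·(-277.4) = -277.4
ΔH_rxn = (-314.6) − (-277.4) = -37.2 kJ

ΔH_rxn = -37.2 kJ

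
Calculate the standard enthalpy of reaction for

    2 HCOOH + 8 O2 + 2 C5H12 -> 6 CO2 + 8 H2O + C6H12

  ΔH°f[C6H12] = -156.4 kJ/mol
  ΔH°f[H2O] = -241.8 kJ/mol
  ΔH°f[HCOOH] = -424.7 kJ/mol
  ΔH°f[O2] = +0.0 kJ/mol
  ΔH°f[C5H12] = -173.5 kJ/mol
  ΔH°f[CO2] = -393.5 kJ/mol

Products: 6·(-393.5) + 8·(-241.8) + 1·(-156.4) = -4451.8
Reactants: 2·(-424.7) + 8·(+0.0) + 2·(-173.5) = -1196.4
ΔHrxn = (-4451.8) − (-1196.4) = -3255.4 kJ/mol

ΔHrxn = -3255.4 kJ/mol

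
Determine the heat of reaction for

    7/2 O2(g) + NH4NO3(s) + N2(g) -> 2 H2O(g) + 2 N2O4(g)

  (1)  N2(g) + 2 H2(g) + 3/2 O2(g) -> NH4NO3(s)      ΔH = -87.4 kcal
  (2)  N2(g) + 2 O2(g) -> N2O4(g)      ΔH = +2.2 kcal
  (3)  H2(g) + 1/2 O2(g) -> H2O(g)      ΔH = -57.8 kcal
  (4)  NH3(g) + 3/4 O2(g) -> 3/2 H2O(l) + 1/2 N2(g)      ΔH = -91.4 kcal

(1) reversed: +87.4 kcal
(2) × 2: (2)·(+2.2) = +4.4 kcal
(3) × 2: (2)·(-57.8) = -115.6 kcal
(4): not needed.
Summing the manipulated equations, ΔH = (+87.4) + (+4.4) + (-115.6) = -23.8 kcal

ΔH = -23.8 kcal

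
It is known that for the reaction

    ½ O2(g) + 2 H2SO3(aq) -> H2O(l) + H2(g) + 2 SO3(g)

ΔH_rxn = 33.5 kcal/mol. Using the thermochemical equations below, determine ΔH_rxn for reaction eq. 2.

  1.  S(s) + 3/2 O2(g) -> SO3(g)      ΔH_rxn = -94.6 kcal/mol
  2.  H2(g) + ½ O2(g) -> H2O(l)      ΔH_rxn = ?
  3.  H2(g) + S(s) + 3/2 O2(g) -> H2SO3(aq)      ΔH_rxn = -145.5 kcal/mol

eq. 1 × 2 (×2 to match 2 SO3(g) in the target): (2)·(-94.6) = -189.2 kcal/mol
eq. 2 as written (H2O(l) already on the product side): contributes x
eq. 3 reversed and × 2 (reverse to put H2SO3(aq) on the reactant side; scale by 2 for the 2 H2SO3(aq)): (-2)·(-145.5) = +291.0 kcal/mol
+33.5 = (-189.2) + (+291.0) + x
x = (+33.5 − (+101.8)) / (1) = -68.3 kcal/mol

ΔH_rxn = -68.3 kcal/mol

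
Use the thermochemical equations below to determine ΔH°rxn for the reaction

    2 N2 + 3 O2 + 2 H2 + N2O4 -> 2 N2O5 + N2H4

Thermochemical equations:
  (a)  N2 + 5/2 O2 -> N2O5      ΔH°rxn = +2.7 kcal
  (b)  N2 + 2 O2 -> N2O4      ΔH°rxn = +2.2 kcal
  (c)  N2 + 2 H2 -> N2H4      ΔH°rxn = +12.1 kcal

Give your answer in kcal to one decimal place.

ΔH°rxn = 15.3 kcal

(a) × 2 (×2 to match 2 N2O5 in the target): (2)·(+2.7) = +5.4 kcal
(b) reversed (reverse to put N2O4 on the reactant side): -2.2 kcal
(c) as written (N2H4 already on the product side): +12.1 kcal
Summing the manipulated equations, ΔH°rxn = (+5.4) + (-2.2) + (+12.1) = 15.3 kcal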